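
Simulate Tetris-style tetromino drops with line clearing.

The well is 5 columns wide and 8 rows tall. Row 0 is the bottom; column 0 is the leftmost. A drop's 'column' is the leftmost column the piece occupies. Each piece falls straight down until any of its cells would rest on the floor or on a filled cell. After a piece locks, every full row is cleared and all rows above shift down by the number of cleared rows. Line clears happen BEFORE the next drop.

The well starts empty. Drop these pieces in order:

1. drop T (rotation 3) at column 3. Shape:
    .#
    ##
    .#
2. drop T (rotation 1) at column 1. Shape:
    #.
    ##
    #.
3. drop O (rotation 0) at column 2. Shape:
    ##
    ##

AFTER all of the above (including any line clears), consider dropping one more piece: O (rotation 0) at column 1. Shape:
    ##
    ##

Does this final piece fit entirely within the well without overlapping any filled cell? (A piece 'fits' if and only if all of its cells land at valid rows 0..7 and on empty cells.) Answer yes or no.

Answer: yes

Derivation:
Drop 1: T rot3 at col 3 lands with bottom-row=0; cleared 0 line(s) (total 0); column heights now [0 0 0 2 3], max=3
Drop 2: T rot1 at col 1 lands with bottom-row=0; cleared 0 line(s) (total 0); column heights now [0 3 2 2 3], max=3
Drop 3: O rot0 at col 2 lands with bottom-row=2; cleared 0 line(s) (total 0); column heights now [0 3 4 4 3], max=4
Test piece O rot0 at col 1 (width 2): heights before test = [0 3 4 4 3]; fits = True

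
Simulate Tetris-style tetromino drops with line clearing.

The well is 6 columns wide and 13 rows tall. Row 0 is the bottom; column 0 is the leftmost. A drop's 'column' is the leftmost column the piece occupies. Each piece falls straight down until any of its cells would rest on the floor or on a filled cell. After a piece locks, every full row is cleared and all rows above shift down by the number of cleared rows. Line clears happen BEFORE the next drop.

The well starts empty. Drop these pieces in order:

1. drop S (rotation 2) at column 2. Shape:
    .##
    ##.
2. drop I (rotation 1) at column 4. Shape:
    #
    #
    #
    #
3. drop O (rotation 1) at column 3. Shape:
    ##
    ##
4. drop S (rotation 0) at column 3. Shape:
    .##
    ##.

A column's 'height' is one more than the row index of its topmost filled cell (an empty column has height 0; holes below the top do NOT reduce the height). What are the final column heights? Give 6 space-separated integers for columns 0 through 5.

Answer: 0 0 1 9 10 10

Derivation:
Drop 1: S rot2 at col 2 lands with bottom-row=0; cleared 0 line(s) (total 0); column heights now [0 0 1 2 2 0], max=2
Drop 2: I rot1 at col 4 lands with bottom-row=2; cleared 0 line(s) (total 0); column heights now [0 0 1 2 6 0], max=6
Drop 3: O rot1 at col 3 lands with bottom-row=6; cleared 0 line(s) (total 0); column heights now [0 0 1 8 8 0], max=8
Drop 4: S rot0 at col 3 lands with bottom-row=8; cleared 0 line(s) (total 0); column heights now [0 0 1 9 10 10], max=10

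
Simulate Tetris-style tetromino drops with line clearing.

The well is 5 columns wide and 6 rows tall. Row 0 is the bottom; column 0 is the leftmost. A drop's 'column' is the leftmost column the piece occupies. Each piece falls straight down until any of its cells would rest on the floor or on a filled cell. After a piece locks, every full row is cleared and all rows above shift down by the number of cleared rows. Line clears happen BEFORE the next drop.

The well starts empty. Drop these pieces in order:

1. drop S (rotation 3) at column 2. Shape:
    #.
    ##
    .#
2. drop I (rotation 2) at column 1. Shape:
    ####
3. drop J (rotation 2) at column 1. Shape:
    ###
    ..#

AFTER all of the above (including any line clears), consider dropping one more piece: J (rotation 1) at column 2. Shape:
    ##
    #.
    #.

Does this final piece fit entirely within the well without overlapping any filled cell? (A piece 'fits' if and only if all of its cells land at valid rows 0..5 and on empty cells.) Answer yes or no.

Drop 1: S rot3 at col 2 lands with bottom-row=0; cleared 0 line(s) (total 0); column heights now [0 0 3 2 0], max=3
Drop 2: I rot2 at col 1 lands with bottom-row=3; cleared 0 line(s) (total 0); column heights now [0 4 4 4 4], max=4
Drop 3: J rot2 at col 1 lands with bottom-row=4; cleared 0 line(s) (total 0); column heights now [0 6 6 6 4], max=6
Test piece J rot1 at col 2 (width 2): heights before test = [0 6 6 6 4]; fits = False

Answer: no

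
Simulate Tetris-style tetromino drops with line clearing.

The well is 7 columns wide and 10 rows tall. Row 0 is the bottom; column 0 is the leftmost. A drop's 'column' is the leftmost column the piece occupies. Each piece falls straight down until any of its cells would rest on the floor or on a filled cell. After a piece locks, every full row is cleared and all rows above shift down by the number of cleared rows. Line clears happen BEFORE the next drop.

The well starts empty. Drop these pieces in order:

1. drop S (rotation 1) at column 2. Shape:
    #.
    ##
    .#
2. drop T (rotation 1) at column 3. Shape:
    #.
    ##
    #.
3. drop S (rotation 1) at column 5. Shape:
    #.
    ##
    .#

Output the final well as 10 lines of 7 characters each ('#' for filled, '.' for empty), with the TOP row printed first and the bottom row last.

Answer: .......
.......
.......
.......
.......
...#...
...##..
..##.#.
..##.##
...#..#

Derivation:
Drop 1: S rot1 at col 2 lands with bottom-row=0; cleared 0 line(s) (total 0); column heights now [0 0 3 2 0 0 0], max=3
Drop 2: T rot1 at col 3 lands with bottom-row=2; cleared 0 line(s) (total 0); column heights now [0 0 3 5 4 0 0], max=5
Drop 3: S rot1 at col 5 lands with bottom-row=0; cleared 0 line(s) (total 0); column heights now [0 0 3 5 4 3 2], max=5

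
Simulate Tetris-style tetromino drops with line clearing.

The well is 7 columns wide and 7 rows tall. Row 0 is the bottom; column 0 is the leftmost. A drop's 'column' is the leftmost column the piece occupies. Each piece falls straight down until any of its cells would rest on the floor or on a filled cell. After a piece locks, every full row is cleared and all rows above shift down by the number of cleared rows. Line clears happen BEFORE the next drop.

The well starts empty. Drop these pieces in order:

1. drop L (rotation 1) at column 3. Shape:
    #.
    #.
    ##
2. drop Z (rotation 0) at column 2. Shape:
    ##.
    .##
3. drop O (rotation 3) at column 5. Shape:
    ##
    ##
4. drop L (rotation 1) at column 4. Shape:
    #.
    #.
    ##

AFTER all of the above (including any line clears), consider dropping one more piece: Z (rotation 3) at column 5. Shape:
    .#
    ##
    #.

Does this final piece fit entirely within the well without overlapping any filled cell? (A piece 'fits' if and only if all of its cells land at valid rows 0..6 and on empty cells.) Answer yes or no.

Drop 1: L rot1 at col 3 lands with bottom-row=0; cleared 0 line(s) (total 0); column heights now [0 0 0 3 1 0 0], max=3
Drop 2: Z rot0 at col 2 lands with bottom-row=3; cleared 0 line(s) (total 0); column heights now [0 0 5 5 4 0 0], max=5
Drop 3: O rot3 at col 5 lands with bottom-row=0; cleared 0 line(s) (total 0); column heights now [0 0 5 5 4 2 2], max=5
Drop 4: L rot1 at col 4 lands with bottom-row=4; cleared 0 line(s) (total 0); column heights now [0 0 5 5 7 5 2], max=7
Test piece Z rot3 at col 5 (width 2): heights before test = [0 0 5 5 7 5 2]; fits = False

Answer: no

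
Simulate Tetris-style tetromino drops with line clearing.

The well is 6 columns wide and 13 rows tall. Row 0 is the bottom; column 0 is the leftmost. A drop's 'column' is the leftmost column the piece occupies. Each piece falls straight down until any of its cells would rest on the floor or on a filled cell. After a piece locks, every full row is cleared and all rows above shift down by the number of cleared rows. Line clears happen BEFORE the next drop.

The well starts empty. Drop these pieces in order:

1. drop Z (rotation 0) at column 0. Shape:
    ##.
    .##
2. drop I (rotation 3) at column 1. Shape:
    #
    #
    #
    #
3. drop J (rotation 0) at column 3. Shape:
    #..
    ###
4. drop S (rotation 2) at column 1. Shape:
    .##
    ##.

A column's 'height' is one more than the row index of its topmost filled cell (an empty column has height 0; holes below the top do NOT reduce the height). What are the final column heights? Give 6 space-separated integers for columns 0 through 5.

Drop 1: Z rot0 at col 0 lands with bottom-row=0; cleared 0 line(s) (total 0); column heights now [2 2 1 0 0 0], max=2
Drop 2: I rot3 at col 1 lands with bottom-row=2; cleared 0 line(s) (total 0); column heights now [2 6 1 0 0 0], max=6
Drop 3: J rot0 at col 3 lands with bottom-row=0; cleared 0 line(s) (total 0); column heights now [2 6 1 2 1 1], max=6
Drop 4: S rot2 at col 1 lands with bottom-row=6; cleared 0 line(s) (total 0); column heights now [2 7 8 8 1 1], max=8

Answer: 2 7 8 8 1 1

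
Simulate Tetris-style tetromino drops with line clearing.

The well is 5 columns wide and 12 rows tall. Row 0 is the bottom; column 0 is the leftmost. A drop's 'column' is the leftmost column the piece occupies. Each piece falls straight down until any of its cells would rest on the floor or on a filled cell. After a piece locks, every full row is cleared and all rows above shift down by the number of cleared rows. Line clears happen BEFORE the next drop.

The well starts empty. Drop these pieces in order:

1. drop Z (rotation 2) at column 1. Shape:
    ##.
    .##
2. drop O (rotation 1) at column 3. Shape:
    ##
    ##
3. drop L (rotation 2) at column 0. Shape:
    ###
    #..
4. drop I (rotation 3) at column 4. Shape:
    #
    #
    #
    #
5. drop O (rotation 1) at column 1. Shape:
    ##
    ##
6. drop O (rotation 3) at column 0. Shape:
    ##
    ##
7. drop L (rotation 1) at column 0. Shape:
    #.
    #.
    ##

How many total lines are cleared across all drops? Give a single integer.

Answer: 2

Derivation:
Drop 1: Z rot2 at col 1 lands with bottom-row=0; cleared 0 line(s) (total 0); column heights now [0 2 2 1 0], max=2
Drop 2: O rot1 at col 3 lands with bottom-row=1; cleared 0 line(s) (total 0); column heights now [0 2 2 3 3], max=3
Drop 3: L rot2 at col 0 lands with bottom-row=1; cleared 2 line(s) (total 2); column heights now [0 0 1 1 0], max=1
Drop 4: I rot3 at col 4 lands with bottom-row=0; cleared 0 line(s) (total 2); column heights now [0 0 1 1 4], max=4
Drop 5: O rot1 at col 1 lands with bottom-row=1; cleared 0 line(s) (total 2); column heights now [0 3 3 1 4], max=4
Drop 6: O rot3 at col 0 lands with bottom-row=3; cleared 0 line(s) (total 2); column heights now [5 5 3 1 4], max=5
Drop 7: L rot1 at col 0 lands with bottom-row=5; cleared 0 line(s) (total 2); column heights now [8 6 3 1 4], max=8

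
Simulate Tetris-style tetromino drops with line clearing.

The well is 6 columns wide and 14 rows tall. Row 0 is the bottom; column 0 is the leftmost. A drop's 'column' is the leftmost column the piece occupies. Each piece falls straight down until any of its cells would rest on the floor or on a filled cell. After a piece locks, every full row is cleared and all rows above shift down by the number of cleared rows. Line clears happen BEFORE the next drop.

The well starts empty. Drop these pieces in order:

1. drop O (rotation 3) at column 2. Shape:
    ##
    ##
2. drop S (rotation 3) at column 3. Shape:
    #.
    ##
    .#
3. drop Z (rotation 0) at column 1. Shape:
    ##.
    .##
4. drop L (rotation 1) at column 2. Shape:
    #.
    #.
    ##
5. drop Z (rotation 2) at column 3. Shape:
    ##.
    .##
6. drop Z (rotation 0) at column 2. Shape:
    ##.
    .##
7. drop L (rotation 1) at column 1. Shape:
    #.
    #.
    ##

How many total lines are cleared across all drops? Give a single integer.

Answer: 0

Derivation:
Drop 1: O rot3 at col 2 lands with bottom-row=0; cleared 0 line(s) (total 0); column heights now [0 0 2 2 0 0], max=2
Drop 2: S rot3 at col 3 lands with bottom-row=1; cleared 0 line(s) (total 0); column heights now [0 0 2 4 3 0], max=4
Drop 3: Z rot0 at col 1 lands with bottom-row=4; cleared 0 line(s) (total 0); column heights now [0 6 6 5 3 0], max=6
Drop 4: L rot1 at col 2 lands with bottom-row=6; cleared 0 line(s) (total 0); column heights now [0 6 9 7 3 0], max=9
Drop 5: Z rot2 at col 3 lands with bottom-row=6; cleared 0 line(s) (total 0); column heights now [0 6 9 8 8 7], max=9
Drop 6: Z rot0 at col 2 lands with bottom-row=8; cleared 0 line(s) (total 0); column heights now [0 6 10 10 9 7], max=10
Drop 7: L rot1 at col 1 lands with bottom-row=10; cleared 0 line(s) (total 0); column heights now [0 13 11 10 9 7], max=13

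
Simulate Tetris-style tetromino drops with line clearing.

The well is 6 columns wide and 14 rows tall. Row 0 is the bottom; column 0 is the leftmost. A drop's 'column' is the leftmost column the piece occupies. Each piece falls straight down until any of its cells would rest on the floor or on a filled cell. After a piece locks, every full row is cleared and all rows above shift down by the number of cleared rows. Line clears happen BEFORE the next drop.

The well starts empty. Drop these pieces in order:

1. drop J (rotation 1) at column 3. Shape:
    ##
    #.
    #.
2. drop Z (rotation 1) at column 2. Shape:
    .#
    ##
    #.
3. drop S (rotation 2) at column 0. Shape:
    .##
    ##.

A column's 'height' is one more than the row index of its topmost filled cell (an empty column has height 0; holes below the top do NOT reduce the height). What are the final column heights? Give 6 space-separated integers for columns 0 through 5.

Answer: 4 5 5 5 3 0

Derivation:
Drop 1: J rot1 at col 3 lands with bottom-row=0; cleared 0 line(s) (total 0); column heights now [0 0 0 3 3 0], max=3
Drop 2: Z rot1 at col 2 lands with bottom-row=2; cleared 0 line(s) (total 0); column heights now [0 0 4 5 3 0], max=5
Drop 3: S rot2 at col 0 lands with bottom-row=3; cleared 0 line(s) (total 0); column heights now [4 5 5 5 3 0], max=5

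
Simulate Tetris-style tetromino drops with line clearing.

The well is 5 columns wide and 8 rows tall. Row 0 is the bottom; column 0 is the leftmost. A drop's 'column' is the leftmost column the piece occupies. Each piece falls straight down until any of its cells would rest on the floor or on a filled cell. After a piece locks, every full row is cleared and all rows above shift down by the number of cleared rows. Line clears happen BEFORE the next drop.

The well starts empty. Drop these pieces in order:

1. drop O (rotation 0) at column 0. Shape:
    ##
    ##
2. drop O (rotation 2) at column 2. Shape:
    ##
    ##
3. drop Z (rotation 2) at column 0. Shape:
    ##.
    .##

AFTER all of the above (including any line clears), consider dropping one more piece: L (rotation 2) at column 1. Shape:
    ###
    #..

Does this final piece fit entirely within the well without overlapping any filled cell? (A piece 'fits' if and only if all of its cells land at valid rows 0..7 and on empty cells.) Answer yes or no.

Answer: yes

Derivation:
Drop 1: O rot0 at col 0 lands with bottom-row=0; cleared 0 line(s) (total 0); column heights now [2 2 0 0 0], max=2
Drop 2: O rot2 at col 2 lands with bottom-row=0; cleared 0 line(s) (total 0); column heights now [2 2 2 2 0], max=2
Drop 3: Z rot2 at col 0 lands with bottom-row=2; cleared 0 line(s) (total 0); column heights now [4 4 3 2 0], max=4
Test piece L rot2 at col 1 (width 3): heights before test = [4 4 3 2 0]; fits = True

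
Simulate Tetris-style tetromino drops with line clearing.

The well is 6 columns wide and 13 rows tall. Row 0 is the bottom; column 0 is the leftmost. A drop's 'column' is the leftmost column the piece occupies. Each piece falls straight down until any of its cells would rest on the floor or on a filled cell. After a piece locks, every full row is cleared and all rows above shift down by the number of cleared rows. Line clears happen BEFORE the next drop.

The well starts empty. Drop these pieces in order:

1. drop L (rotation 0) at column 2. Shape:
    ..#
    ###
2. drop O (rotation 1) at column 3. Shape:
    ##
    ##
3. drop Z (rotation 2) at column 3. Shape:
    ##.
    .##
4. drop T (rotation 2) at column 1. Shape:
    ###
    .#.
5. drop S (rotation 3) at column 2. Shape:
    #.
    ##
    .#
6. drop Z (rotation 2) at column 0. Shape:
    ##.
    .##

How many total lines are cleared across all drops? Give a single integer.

Answer: 0

Derivation:
Drop 1: L rot0 at col 2 lands with bottom-row=0; cleared 0 line(s) (total 0); column heights now [0 0 1 1 2 0], max=2
Drop 2: O rot1 at col 3 lands with bottom-row=2; cleared 0 line(s) (total 0); column heights now [0 0 1 4 4 0], max=4
Drop 3: Z rot2 at col 3 lands with bottom-row=4; cleared 0 line(s) (total 0); column heights now [0 0 1 6 6 5], max=6
Drop 4: T rot2 at col 1 lands with bottom-row=5; cleared 0 line(s) (total 0); column heights now [0 7 7 7 6 5], max=7
Drop 5: S rot3 at col 2 lands with bottom-row=7; cleared 0 line(s) (total 0); column heights now [0 7 10 9 6 5], max=10
Drop 6: Z rot2 at col 0 lands with bottom-row=10; cleared 0 line(s) (total 0); column heights now [12 12 11 9 6 5], max=12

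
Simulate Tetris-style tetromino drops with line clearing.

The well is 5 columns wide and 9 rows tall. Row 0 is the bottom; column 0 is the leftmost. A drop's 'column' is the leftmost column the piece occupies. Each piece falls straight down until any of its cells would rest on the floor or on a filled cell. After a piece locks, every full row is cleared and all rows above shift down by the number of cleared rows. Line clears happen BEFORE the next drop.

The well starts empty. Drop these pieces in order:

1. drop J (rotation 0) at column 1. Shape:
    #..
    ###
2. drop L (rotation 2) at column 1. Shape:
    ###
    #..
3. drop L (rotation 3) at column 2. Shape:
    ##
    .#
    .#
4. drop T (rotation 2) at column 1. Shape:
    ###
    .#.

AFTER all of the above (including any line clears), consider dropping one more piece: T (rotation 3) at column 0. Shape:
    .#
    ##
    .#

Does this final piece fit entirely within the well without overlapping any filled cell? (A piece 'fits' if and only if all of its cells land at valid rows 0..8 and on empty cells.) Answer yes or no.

Drop 1: J rot0 at col 1 lands with bottom-row=0; cleared 0 line(s) (total 0); column heights now [0 2 1 1 0], max=2
Drop 2: L rot2 at col 1 lands with bottom-row=2; cleared 0 line(s) (total 0); column heights now [0 4 4 4 0], max=4
Drop 3: L rot3 at col 2 lands with bottom-row=4; cleared 0 line(s) (total 0); column heights now [0 4 7 7 0], max=7
Drop 4: T rot2 at col 1 lands with bottom-row=7; cleared 0 line(s) (total 0); column heights now [0 9 9 9 0], max=9
Test piece T rot3 at col 0 (width 2): heights before test = [0 9 9 9 0]; fits = False

Answer: no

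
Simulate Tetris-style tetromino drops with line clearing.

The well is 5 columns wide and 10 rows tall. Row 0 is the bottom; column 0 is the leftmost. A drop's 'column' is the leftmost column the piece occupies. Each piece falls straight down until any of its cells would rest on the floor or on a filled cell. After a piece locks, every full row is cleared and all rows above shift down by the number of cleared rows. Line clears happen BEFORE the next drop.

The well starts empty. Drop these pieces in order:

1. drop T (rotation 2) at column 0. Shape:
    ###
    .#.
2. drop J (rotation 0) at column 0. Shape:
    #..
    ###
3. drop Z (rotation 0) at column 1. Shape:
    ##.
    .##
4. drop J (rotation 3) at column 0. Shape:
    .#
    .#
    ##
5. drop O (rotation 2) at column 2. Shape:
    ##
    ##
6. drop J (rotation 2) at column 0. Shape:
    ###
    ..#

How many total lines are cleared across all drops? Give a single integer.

Answer: 0

Derivation:
Drop 1: T rot2 at col 0 lands with bottom-row=0; cleared 0 line(s) (total 0); column heights now [2 2 2 0 0], max=2
Drop 2: J rot0 at col 0 lands with bottom-row=2; cleared 0 line(s) (total 0); column heights now [4 3 3 0 0], max=4
Drop 3: Z rot0 at col 1 lands with bottom-row=3; cleared 0 line(s) (total 0); column heights now [4 5 5 4 0], max=5
Drop 4: J rot3 at col 0 lands with bottom-row=5; cleared 0 line(s) (total 0); column heights now [6 8 5 4 0], max=8
Drop 5: O rot2 at col 2 lands with bottom-row=5; cleared 0 line(s) (total 0); column heights now [6 8 7 7 0], max=8
Drop 6: J rot2 at col 0 lands with bottom-row=7; cleared 0 line(s) (total 0); column heights now [9 9 9 7 0], max=9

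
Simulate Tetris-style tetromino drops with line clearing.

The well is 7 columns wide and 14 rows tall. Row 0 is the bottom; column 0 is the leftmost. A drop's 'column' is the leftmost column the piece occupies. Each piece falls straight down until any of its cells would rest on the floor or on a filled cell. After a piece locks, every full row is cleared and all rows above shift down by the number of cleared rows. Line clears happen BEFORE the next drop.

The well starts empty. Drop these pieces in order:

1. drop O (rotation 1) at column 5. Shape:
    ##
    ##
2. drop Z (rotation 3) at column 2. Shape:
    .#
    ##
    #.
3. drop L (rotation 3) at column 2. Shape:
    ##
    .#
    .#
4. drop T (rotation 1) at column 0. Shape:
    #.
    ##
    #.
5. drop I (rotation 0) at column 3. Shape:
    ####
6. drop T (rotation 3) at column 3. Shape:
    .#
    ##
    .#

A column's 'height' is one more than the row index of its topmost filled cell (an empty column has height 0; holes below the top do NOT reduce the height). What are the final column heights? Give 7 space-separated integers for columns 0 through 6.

Drop 1: O rot1 at col 5 lands with bottom-row=0; cleared 0 line(s) (total 0); column heights now [0 0 0 0 0 2 2], max=2
Drop 2: Z rot3 at col 2 lands with bottom-row=0; cleared 0 line(s) (total 0); column heights now [0 0 2 3 0 2 2], max=3
Drop 3: L rot3 at col 2 lands with bottom-row=3; cleared 0 line(s) (total 0); column heights now [0 0 6 6 0 2 2], max=6
Drop 4: T rot1 at col 0 lands with bottom-row=0; cleared 0 line(s) (total 0); column heights now [3 2 6 6 0 2 2], max=6
Drop 5: I rot0 at col 3 lands with bottom-row=6; cleared 0 line(s) (total 0); column heights now [3 2 6 7 7 7 7], max=7
Drop 6: T rot3 at col 3 lands with bottom-row=7; cleared 0 line(s) (total 0); column heights now [3 2 6 9 10 7 7], max=10

Answer: 3 2 6 9 10 7 7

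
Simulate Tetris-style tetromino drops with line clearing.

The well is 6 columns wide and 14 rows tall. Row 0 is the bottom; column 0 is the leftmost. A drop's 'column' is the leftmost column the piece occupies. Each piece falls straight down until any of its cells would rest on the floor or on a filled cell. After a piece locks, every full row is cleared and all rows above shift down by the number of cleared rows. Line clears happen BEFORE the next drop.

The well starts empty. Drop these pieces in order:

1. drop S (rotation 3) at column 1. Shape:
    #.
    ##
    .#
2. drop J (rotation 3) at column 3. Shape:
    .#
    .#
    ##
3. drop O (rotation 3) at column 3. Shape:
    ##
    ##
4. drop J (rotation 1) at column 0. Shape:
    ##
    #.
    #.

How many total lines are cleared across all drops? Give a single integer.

Drop 1: S rot3 at col 1 lands with bottom-row=0; cleared 0 line(s) (total 0); column heights now [0 3 2 0 0 0], max=3
Drop 2: J rot3 at col 3 lands with bottom-row=0; cleared 0 line(s) (total 0); column heights now [0 3 2 1 3 0], max=3
Drop 3: O rot3 at col 3 lands with bottom-row=3; cleared 0 line(s) (total 0); column heights now [0 3 2 5 5 0], max=5
Drop 4: J rot1 at col 0 lands with bottom-row=1; cleared 0 line(s) (total 0); column heights now [4 4 2 5 5 0], max=5

Answer: 0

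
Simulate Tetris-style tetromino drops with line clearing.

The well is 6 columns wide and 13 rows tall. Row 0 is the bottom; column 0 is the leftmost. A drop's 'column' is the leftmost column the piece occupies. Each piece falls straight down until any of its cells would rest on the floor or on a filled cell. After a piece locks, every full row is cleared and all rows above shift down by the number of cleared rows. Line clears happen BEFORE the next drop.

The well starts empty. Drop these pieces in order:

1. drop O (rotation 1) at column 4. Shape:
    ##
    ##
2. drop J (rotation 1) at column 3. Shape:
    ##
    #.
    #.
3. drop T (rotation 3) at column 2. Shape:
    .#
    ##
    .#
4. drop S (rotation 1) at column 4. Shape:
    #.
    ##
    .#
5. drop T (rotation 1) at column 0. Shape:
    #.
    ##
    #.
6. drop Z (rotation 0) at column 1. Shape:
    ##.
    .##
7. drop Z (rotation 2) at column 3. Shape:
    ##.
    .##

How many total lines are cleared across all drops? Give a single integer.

Drop 1: O rot1 at col 4 lands with bottom-row=0; cleared 0 line(s) (total 0); column heights now [0 0 0 0 2 2], max=2
Drop 2: J rot1 at col 3 lands with bottom-row=0; cleared 0 line(s) (total 0); column heights now [0 0 0 3 3 2], max=3
Drop 3: T rot3 at col 2 lands with bottom-row=3; cleared 0 line(s) (total 0); column heights now [0 0 5 6 3 2], max=6
Drop 4: S rot1 at col 4 lands with bottom-row=2; cleared 0 line(s) (total 0); column heights now [0 0 5 6 5 4], max=6
Drop 5: T rot1 at col 0 lands with bottom-row=0; cleared 0 line(s) (total 0); column heights now [3 2 5 6 5 4], max=6
Drop 6: Z rot0 at col 1 lands with bottom-row=6; cleared 0 line(s) (total 0); column heights now [3 8 8 7 5 4], max=8
Drop 7: Z rot2 at col 3 lands with bottom-row=6; cleared 0 line(s) (total 0); column heights now [3 8 8 8 8 7], max=8

Answer: 0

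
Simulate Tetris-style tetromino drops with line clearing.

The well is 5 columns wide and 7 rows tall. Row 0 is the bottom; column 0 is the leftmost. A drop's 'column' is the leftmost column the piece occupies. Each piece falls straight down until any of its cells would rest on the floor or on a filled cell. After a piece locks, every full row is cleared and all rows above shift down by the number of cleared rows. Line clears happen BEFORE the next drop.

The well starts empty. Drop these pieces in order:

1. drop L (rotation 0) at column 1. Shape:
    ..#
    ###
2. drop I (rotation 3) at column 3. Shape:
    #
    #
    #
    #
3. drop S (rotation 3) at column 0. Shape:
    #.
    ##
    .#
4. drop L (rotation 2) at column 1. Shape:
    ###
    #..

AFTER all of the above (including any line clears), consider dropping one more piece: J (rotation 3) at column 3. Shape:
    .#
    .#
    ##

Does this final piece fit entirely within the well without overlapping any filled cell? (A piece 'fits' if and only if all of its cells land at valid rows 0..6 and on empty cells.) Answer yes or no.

Answer: no

Derivation:
Drop 1: L rot0 at col 1 lands with bottom-row=0; cleared 0 line(s) (total 0); column heights now [0 1 1 2 0], max=2
Drop 2: I rot3 at col 3 lands with bottom-row=2; cleared 0 line(s) (total 0); column heights now [0 1 1 6 0], max=6
Drop 3: S rot3 at col 0 lands with bottom-row=1; cleared 0 line(s) (total 0); column heights now [4 3 1 6 0], max=6
Drop 4: L rot2 at col 1 lands with bottom-row=5; cleared 0 line(s) (total 0); column heights now [4 7 7 7 0], max=7
Test piece J rot3 at col 3 (width 2): heights before test = [4 7 7 7 0]; fits = False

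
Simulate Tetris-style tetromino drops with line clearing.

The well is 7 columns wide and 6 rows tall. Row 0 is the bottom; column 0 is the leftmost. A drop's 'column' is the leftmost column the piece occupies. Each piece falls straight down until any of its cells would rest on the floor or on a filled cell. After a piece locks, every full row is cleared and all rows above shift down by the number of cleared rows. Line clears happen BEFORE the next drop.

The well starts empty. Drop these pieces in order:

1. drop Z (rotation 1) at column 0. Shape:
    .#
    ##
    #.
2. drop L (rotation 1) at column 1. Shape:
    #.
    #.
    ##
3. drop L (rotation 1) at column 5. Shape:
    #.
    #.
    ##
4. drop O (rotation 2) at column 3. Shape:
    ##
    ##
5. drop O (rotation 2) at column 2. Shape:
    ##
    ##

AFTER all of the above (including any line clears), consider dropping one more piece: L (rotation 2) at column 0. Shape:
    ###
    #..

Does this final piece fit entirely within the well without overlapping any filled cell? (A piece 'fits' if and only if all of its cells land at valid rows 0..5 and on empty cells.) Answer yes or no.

Drop 1: Z rot1 at col 0 lands with bottom-row=0; cleared 0 line(s) (total 0); column heights now [2 3 0 0 0 0 0], max=3
Drop 2: L rot1 at col 1 lands with bottom-row=3; cleared 0 line(s) (total 0); column heights now [2 6 4 0 0 0 0], max=6
Drop 3: L rot1 at col 5 lands with bottom-row=0; cleared 0 line(s) (total 0); column heights now [2 6 4 0 0 3 1], max=6
Drop 4: O rot2 at col 3 lands with bottom-row=0; cleared 0 line(s) (total 0); column heights now [2 6 4 2 2 3 1], max=6
Drop 5: O rot2 at col 2 lands with bottom-row=4; cleared 0 line(s) (total 0); column heights now [2 6 6 6 2 3 1], max=6
Test piece L rot2 at col 0 (width 3): heights before test = [2 6 6 6 2 3 1]; fits = False

Answer: no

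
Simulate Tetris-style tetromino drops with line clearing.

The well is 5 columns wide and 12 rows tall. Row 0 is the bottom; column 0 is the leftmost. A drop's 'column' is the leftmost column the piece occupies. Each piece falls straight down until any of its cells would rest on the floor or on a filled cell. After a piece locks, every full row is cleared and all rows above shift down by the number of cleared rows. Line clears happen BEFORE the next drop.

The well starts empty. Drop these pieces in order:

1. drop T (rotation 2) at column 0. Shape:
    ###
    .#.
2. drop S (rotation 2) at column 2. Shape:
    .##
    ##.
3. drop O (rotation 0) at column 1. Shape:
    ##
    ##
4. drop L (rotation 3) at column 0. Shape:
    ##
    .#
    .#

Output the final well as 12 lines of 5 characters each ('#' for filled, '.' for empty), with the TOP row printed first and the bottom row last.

Answer: .....
.....
.....
.....
##...
.#...
.#...
.##..
.####
..##.
###..
.#...

Derivation:
Drop 1: T rot2 at col 0 lands with bottom-row=0; cleared 0 line(s) (total 0); column heights now [2 2 2 0 0], max=2
Drop 2: S rot2 at col 2 lands with bottom-row=2; cleared 0 line(s) (total 0); column heights now [2 2 3 4 4], max=4
Drop 3: O rot0 at col 1 lands with bottom-row=3; cleared 0 line(s) (total 0); column heights now [2 5 5 4 4], max=5
Drop 4: L rot3 at col 0 lands with bottom-row=5; cleared 0 line(s) (total 0); column heights now [8 8 5 4 4], max=8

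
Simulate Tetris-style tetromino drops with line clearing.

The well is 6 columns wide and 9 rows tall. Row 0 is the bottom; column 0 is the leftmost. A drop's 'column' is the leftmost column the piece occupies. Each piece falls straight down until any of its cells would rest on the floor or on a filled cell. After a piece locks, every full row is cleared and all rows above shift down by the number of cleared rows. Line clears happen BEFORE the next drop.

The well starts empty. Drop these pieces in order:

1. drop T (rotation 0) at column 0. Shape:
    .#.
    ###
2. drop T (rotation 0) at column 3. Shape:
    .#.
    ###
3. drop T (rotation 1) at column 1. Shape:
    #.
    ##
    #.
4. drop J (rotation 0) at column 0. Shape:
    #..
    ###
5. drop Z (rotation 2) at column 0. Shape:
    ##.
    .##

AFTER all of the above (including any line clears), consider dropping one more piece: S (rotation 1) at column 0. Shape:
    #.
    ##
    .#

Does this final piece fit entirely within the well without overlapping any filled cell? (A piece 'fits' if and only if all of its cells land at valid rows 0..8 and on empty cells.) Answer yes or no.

Drop 1: T rot0 at col 0 lands with bottom-row=0; cleared 0 line(s) (total 0); column heights now [1 2 1 0 0 0], max=2
Drop 2: T rot0 at col 3 lands with bottom-row=0; cleared 1 line(s) (total 1); column heights now [0 1 0 0 1 0], max=1
Drop 3: T rot1 at col 1 lands with bottom-row=1; cleared 0 line(s) (total 1); column heights now [0 4 3 0 1 0], max=4
Drop 4: J rot0 at col 0 lands with bottom-row=4; cleared 0 line(s) (total 1); column heights now [6 5 5 0 1 0], max=6
Drop 5: Z rot2 at col 0 lands with bottom-row=5; cleared 0 line(s) (total 1); column heights now [7 7 6 0 1 0], max=7
Test piece S rot1 at col 0 (width 2): heights before test = [7 7 6 0 1 0]; fits = False

Answer: no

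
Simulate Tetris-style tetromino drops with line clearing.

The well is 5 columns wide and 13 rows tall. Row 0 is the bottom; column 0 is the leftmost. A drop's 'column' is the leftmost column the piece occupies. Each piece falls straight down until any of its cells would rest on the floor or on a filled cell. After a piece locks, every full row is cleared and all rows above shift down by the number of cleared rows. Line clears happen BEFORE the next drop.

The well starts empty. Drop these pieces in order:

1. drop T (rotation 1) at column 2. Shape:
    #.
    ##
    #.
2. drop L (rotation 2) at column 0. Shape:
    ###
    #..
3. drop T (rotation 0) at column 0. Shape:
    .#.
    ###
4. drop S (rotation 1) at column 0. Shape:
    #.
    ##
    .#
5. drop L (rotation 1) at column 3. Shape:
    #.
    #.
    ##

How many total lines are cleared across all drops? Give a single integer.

Drop 1: T rot1 at col 2 lands with bottom-row=0; cleared 0 line(s) (total 0); column heights now [0 0 3 2 0], max=3
Drop 2: L rot2 at col 0 lands with bottom-row=2; cleared 0 line(s) (total 0); column heights now [4 4 4 2 0], max=4
Drop 3: T rot0 at col 0 lands with bottom-row=4; cleared 0 line(s) (total 0); column heights now [5 6 5 2 0], max=6
Drop 4: S rot1 at col 0 lands with bottom-row=6; cleared 0 line(s) (total 0); column heights now [9 8 5 2 0], max=9
Drop 5: L rot1 at col 3 lands with bottom-row=2; cleared 0 line(s) (total 0); column heights now [9 8 5 5 3], max=9

Answer: 0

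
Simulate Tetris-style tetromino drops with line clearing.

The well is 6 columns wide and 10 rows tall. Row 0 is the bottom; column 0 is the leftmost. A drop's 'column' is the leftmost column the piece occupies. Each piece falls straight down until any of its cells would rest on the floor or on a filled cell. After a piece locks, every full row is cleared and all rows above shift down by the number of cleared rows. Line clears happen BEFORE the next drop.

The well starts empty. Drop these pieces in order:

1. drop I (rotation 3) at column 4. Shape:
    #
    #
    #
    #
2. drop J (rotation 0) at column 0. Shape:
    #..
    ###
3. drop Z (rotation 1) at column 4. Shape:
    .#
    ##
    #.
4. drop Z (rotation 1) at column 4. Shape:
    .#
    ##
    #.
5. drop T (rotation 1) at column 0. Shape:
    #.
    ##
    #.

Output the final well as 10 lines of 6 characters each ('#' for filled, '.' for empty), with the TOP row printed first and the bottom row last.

Drop 1: I rot3 at col 4 lands with bottom-row=0; cleared 0 line(s) (total 0); column heights now [0 0 0 0 4 0], max=4
Drop 2: J rot0 at col 0 lands with bottom-row=0; cleared 0 line(s) (total 0); column heights now [2 1 1 0 4 0], max=4
Drop 3: Z rot1 at col 4 lands with bottom-row=4; cleared 0 line(s) (total 0); column heights now [2 1 1 0 6 7], max=7
Drop 4: Z rot1 at col 4 lands with bottom-row=6; cleared 0 line(s) (total 0); column heights now [2 1 1 0 8 9], max=9
Drop 5: T rot1 at col 0 lands with bottom-row=2; cleared 0 line(s) (total 0); column heights now [5 4 1 0 8 9], max=9

Answer: ......
.....#
....##
....##
....##
#...#.
##..#.
#...#.
#...#.
###.#.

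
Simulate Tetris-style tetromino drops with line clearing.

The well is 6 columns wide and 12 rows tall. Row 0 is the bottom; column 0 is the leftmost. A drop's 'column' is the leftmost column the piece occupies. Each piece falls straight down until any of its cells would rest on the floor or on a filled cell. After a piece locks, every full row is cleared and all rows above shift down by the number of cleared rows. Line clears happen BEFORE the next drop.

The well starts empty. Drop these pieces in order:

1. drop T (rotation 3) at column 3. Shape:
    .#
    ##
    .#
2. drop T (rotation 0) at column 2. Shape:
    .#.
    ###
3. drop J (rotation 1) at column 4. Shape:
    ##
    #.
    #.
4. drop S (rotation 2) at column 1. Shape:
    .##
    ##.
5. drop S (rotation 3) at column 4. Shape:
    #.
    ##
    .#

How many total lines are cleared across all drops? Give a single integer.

Drop 1: T rot3 at col 3 lands with bottom-row=0; cleared 0 line(s) (total 0); column heights now [0 0 0 2 3 0], max=3
Drop 2: T rot0 at col 2 lands with bottom-row=3; cleared 0 line(s) (total 0); column heights now [0 0 4 5 4 0], max=5
Drop 3: J rot1 at col 4 lands with bottom-row=4; cleared 0 line(s) (total 0); column heights now [0 0 4 5 7 7], max=7
Drop 4: S rot2 at col 1 lands with bottom-row=4; cleared 0 line(s) (total 0); column heights now [0 5 6 6 7 7], max=7
Drop 5: S rot3 at col 4 lands with bottom-row=7; cleared 0 line(s) (total 0); column heights now [0 5 6 6 10 9], max=10

Answer: 0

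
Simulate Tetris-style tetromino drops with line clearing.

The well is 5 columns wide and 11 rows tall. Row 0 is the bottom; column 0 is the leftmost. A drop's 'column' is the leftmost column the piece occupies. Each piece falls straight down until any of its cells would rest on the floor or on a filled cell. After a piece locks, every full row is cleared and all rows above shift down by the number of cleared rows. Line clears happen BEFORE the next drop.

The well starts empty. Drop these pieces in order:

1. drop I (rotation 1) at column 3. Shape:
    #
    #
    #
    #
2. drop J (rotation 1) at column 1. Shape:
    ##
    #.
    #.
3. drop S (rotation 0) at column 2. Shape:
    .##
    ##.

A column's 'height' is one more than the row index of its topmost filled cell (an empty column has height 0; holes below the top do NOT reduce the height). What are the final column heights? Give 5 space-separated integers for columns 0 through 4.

Answer: 0 3 5 6 6

Derivation:
Drop 1: I rot1 at col 3 lands with bottom-row=0; cleared 0 line(s) (total 0); column heights now [0 0 0 4 0], max=4
Drop 2: J rot1 at col 1 lands with bottom-row=0; cleared 0 line(s) (total 0); column heights now [0 3 3 4 0], max=4
Drop 3: S rot0 at col 2 lands with bottom-row=4; cleared 0 line(s) (total 0); column heights now [0 3 5 6 6], max=6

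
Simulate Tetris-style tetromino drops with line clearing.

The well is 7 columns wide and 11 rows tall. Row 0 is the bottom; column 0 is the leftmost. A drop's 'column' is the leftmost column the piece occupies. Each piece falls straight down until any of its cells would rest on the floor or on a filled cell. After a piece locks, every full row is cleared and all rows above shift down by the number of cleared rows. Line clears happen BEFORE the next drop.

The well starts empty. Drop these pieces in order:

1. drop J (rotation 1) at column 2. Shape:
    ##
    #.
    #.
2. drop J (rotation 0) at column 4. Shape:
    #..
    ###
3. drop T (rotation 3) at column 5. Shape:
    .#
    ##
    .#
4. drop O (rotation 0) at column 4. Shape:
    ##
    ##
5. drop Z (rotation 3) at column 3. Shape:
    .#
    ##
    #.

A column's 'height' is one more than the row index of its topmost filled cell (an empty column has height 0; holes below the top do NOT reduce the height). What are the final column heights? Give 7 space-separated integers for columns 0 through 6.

Answer: 0 0 3 6 7 5 4

Derivation:
Drop 1: J rot1 at col 2 lands with bottom-row=0; cleared 0 line(s) (total 0); column heights now [0 0 3 3 0 0 0], max=3
Drop 2: J rot0 at col 4 lands with bottom-row=0; cleared 0 line(s) (total 0); column heights now [0 0 3 3 2 1 1], max=3
Drop 3: T rot3 at col 5 lands with bottom-row=1; cleared 0 line(s) (total 0); column heights now [0 0 3 3 2 3 4], max=4
Drop 4: O rot0 at col 4 lands with bottom-row=3; cleared 0 line(s) (total 0); column heights now [0 0 3 3 5 5 4], max=5
Drop 5: Z rot3 at col 3 lands with bottom-row=4; cleared 0 line(s) (total 0); column heights now [0 0 3 6 7 5 4], max=7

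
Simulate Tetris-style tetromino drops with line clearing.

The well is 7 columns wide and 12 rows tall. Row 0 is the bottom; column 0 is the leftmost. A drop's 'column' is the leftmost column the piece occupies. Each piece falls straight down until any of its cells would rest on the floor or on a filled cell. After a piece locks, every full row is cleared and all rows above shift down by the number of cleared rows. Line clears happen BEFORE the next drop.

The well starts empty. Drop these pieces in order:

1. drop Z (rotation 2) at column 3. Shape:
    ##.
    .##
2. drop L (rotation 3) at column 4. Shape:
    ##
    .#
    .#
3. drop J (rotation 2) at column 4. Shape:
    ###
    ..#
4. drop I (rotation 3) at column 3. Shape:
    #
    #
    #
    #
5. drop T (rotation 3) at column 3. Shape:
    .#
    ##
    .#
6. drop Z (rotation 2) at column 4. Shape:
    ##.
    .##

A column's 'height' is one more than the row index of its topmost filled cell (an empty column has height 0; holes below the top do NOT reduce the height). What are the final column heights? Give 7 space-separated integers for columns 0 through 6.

Answer: 0 0 0 7 9 9 8

Derivation:
Drop 1: Z rot2 at col 3 lands with bottom-row=0; cleared 0 line(s) (total 0); column heights now [0 0 0 2 2 1 0], max=2
Drop 2: L rot3 at col 4 lands with bottom-row=1; cleared 0 line(s) (total 0); column heights now [0 0 0 2 4 4 0], max=4
Drop 3: J rot2 at col 4 lands with bottom-row=3; cleared 0 line(s) (total 0); column heights now [0 0 0 2 5 5 5], max=5
Drop 4: I rot3 at col 3 lands with bottom-row=2; cleared 0 line(s) (total 0); column heights now [0 0 0 6 5 5 5], max=6
Drop 5: T rot3 at col 3 lands with bottom-row=5; cleared 0 line(s) (total 0); column heights now [0 0 0 7 8 5 5], max=8
Drop 6: Z rot2 at col 4 lands with bottom-row=7; cleared 0 line(s) (total 0); column heights now [0 0 0 7 9 9 8], max=9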